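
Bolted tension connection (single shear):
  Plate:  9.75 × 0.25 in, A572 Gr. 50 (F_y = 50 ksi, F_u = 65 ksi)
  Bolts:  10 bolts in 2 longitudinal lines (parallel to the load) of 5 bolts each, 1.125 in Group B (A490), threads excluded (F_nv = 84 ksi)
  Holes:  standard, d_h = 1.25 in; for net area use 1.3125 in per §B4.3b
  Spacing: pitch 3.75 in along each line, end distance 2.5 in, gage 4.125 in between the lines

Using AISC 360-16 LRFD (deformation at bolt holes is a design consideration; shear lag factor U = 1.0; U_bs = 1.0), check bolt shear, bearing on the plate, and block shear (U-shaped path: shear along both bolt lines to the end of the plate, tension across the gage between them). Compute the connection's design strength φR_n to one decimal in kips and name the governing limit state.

Bolt shear: A_b = π(1.125)²/4 = 0.99402 in². φR_n = 0.75 × 84 × 0.99402 × 10 × 1 = 626.2 kips.
Bearing (0.25 in plate, F_u = 65 ksi): end bolts L_c = 2.5 − 1.25/2 = 1.875, R_n = min(1.2×1.875×0.25×65, 2.4×1.125×0.25×65) = 36.563 kips/bolt; interior L_c = 3.75 − 1.25 = 2.5, R_n = 43.875 kips/bolt. φR_n = 0.75 × (2×36.563 + 8×43.875) = 318.1 kips.
Block shear: shear path 2×[2.5+4×3.75] = 2×17.5 in, A_gv = 8.75, A_nv = 2×(17.5 − 4.5×1.3125)×0.25 = 5.7969 in²; tension across gage: (4.125 − 1×1.3125)×0.25 = 0.70313 in². R_n = min(0.6×65×5.7969, 0.6×50×8.75) + 1.0×65×0.70313 = min(226.08, 262.5) + 45.703 = 271.78 kips. φR_n = 0.75 × 271.78 = 203.8 kips.
Governing: min(626.2, 318.1, 203.8) = 203.8 kips → block shear.

203.8 kips (block shear governs)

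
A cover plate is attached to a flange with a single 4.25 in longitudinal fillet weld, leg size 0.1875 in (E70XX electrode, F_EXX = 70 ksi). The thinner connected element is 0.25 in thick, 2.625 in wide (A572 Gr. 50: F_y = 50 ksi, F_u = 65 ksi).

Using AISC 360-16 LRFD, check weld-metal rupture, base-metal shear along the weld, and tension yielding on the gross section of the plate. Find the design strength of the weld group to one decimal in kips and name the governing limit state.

17.7 kips (weld metal governs)

Weld metal: throat = 0.707×0.1875 = 0.13256 in, L = 4.25 in. φR_n = 0.75 × 0.6 × 70 × 0.13256 × 4.25 = 17.7 kips.
Base metal shear (0.25 in plate): yield φR_n = 1.0×0.6×50×0.25×4.25 = 31.9 kips; rupture φR_n = 0.75×0.6×65×0.25×4.25 = 31.1 kips; take 31.1 kips (rupture).
Tension yield (gross): A_g = 2.625×0.25 = 0.65625 in². φR_n = 0.90 × 50 × 0.65625 = 29.5 kips.
Governing: min(17.7, 31.1, 29.5) = 17.7 kips → weld metal.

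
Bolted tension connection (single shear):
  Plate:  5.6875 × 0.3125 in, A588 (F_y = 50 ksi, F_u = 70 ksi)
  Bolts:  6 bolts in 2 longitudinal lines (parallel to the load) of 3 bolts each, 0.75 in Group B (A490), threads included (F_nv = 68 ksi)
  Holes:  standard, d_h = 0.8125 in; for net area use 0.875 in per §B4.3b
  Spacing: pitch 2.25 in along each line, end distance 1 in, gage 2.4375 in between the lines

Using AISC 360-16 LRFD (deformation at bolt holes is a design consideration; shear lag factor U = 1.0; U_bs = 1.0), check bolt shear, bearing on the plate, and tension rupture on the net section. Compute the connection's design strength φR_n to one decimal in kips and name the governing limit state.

Bolt shear: A_b = π(0.75)²/4 = 0.44179 in². φR_n = 0.75 × 68 × 0.44179 × 6 × 1 = 135.2 kips.
Bearing (0.3125 in plate, F_u = 70 ksi): end bolts L_c = 1 − 0.8125/2 = 0.59375, R_n = min(1.2×0.59375×0.3125×70, 2.4×0.75×0.3125×70) = 15.586 kips/bolt; interior L_c = 2.25 − 0.8125 = 1.4375, R_n = 37.734 kips/bolt. φR_n = 0.75 × (2×15.586 + 4×37.734) = 136.6 kips.
Tension rupture (net): A_n = (5.6875 − 2×0.875)×0.3125 = 1.2305 in² (U = 1.0, A_e = A_n). φR_n = 0.75 × 70 × 1.2305 = 64.6 kips.
Governing: min(135.2, 136.6, 64.6) = 64.6 kips → net-section rupture.

64.6 kips (net-section rupture governs)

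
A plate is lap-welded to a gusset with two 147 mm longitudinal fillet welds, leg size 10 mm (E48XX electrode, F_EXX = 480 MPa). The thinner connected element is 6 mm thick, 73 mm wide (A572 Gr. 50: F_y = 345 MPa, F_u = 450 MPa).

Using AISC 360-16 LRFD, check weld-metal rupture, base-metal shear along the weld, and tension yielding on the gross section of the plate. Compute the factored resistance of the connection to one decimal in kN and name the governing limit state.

Weld metal: throat = 0.707×10 = 7.07 mm, L = 2×147 = 294 mm. φR_n = 0.75 × 0.6 × 480 × 7.07 × 294 = 449.0 kN.
Base metal shear (6 mm plate): yield φR_n = 1.0×0.6×345×6×294 = 365.1 kN; rupture φR_n = 0.75×0.6×450×6×294 = 357.2 kN; take 357.2 kN (rupture).
Tension yield (gross): A_g = 73×6 = 438 mm². φR_n = 0.90 × 345 × 438 = 136.0 kN.
Governing: min(449.0, 357.2, 136.0) = 136.0 kN → gross-section yield.

136.0 kN (gross-section yield governs)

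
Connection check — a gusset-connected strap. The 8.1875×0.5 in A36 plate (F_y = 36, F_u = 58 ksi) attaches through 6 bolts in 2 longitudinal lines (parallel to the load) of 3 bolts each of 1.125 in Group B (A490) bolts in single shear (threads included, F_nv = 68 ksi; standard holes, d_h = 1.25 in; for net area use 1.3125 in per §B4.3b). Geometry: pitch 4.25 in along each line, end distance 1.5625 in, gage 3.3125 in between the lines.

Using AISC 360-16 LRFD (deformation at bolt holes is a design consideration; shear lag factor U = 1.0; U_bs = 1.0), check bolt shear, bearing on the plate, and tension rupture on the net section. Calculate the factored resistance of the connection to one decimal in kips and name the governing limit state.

Bolt shear: A_b = π(1.125)²/4 = 0.99402 in². φR_n = 0.75 × 68 × 0.99402 × 6 × 1 = 304.2 kips.
Bearing (0.5 in plate, F_u = 58 ksi): end bolts L_c = 1.5625 − 1.25/2 = 0.9375, R_n = min(1.2×0.9375×0.5×58, 2.4×1.125×0.5×58) = 32.625 kips/bolt; interior L_c = 4.25 − 1.25 = 3, R_n = 78.3 kips/bolt. φR_n = 0.75 × (2×32.625 + 4×78.3) = 283.8 kips.
Tension rupture (net): A_n = (8.1875 − 2×1.3125)×0.5 = 2.7813 in² (U = 1.0, A_e = A_n). φR_n = 0.75 × 58 × 2.7813 = 121.0 kips.
Governing: min(304.2, 283.8, 121.0) = 121.0 kips → net-section rupture.

121.0 kips (net-section rupture governs)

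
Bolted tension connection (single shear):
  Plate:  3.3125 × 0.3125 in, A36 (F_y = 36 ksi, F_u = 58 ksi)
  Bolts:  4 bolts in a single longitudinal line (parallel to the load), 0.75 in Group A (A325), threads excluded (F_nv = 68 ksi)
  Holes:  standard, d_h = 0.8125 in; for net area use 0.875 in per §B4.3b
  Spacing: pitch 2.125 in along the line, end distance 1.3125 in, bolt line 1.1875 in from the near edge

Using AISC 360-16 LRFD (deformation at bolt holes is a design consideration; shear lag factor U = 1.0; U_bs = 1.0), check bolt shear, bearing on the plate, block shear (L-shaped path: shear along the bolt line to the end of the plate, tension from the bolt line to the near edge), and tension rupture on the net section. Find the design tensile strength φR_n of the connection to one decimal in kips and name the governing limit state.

Bolt shear: A_b = π(0.75)²/4 = 0.44179 in². φR_n = 0.75 × 68 × 0.44179 × 4 × 1 = 90.1 kips.
Bearing (0.3125 in plate, F_u = 58 ksi): end bolts L_c = 1.3125 − 0.8125/2 = 0.90625, R_n = min(1.2×0.90625×0.3125×58, 2.4×0.75×0.3125×58) = 19.711 kips/bolt; interior L_c = 2.125 − 0.8125 = 1.3125, R_n = 28.547 kips/bolt. φR_n = 0.75 × (1×19.711 + 3×28.547) = 79.0 kips.
Block shear: shear path 1×[1.3125+3×2.125] = 1×7.6875 in, A_gv = 2.4023, A_nv = 1×(7.6875 − 3.5×0.875)×0.3125 = 1.4453 in²; tension to near edge: (1.1875 − 0.5×0.875)×0.3125 = 0.23438 in². R_n = min(0.6×58×1.4453, 0.6×36×2.4023) + 1.0×58×0.23438 = min(50.296, 51.89) + 13.594 = 63.89 kips. φR_n = 0.75 × 63.89 = 47.9 kips.
Tension rupture (net): A_n = (3.3125 − 1×0.875)×0.3125 = 0.76172 in² (U = 1.0, A_e = A_n). φR_n = 0.75 × 58 × 0.76172 = 33.1 kips.
Governing: min(90.1, 79.0, 47.9, 33.1) = 33.1 kips → net-section rupture.

33.1 kips (net-section rupture governs)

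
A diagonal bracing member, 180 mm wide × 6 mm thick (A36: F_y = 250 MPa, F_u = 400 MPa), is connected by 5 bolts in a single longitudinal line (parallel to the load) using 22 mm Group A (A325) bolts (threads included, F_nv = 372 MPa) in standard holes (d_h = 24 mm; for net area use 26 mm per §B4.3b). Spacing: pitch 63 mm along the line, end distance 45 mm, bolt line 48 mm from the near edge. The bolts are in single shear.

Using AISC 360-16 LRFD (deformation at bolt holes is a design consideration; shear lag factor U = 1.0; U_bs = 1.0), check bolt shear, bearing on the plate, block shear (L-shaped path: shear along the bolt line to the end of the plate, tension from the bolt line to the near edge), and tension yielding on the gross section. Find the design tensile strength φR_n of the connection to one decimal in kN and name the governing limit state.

Bolt shear: A_b = π(22)²/4 = 380.13 mm². φR_n = 0.75 × 372 × 380.13 × 5 × 1 = 530.3 kN.
Bearing (6 mm plate, F_u = 400 MPa): end bolts L_c = 45 − 24/2 = 33, R_n = min(1.2×33×6×400, 2.4×22×6×400) = 95.04 kN/bolt; interior L_c = 63 − 24 = 39, R_n = 112.32 kN/bolt. φR_n = 0.75 × (1×95.04 + 4×112.32) = 408.2 kN.
Block shear: shear path 1×[45+4×63] = 1×297 mm, A_gv = 1782, A_nv = 1×(297 − 4.5×26)×6 = 1080 mm²; tension to near edge: (48 − 0.5×26)×6 = 210 mm². R_n = min(0.6×400×1080, 0.6×250×1782) + 1.0×400×210 = min(259.2, 267.3) + 84 = 343.2 kN. φR_n = 0.75 × 343.2 = 257.4 kN.
Tension yield (gross): A_g = 180×6 = 1080 mm². φR_n = 0.90 × 250 × 1080 = 243.0 kN.
Governing: min(530.3, 408.2, 257.4, 243.0) = 243.0 kN → gross-section yield.

243.0 kN (gross-section yield governs)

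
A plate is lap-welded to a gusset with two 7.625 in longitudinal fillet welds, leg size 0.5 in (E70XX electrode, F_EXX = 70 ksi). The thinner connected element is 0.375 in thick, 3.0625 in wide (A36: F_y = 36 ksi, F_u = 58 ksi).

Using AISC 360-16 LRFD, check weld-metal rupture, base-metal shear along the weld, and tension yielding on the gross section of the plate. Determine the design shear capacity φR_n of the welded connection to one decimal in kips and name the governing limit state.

37.2 kips (gross-section yield governs)

Weld metal: throat = 0.707×0.5 = 0.3535 in, L = 2×7.625 = 15.25 in. φR_n = 0.75 × 0.6 × 70 × 0.3535 × 15.25 = 169.8 kips.
Base metal shear (0.375 in plate): yield φR_n = 1.0×0.6×36×0.375×15.25 = 123.5 kips; rupture φR_n = 0.75×0.6×58×0.375×15.25 = 149.3 kips; take 123.5 kips (yield).
Tension yield (gross): A_g = 3.0625×0.375 = 1.1484 in². φR_n = 0.90 × 36 × 1.1484 = 37.2 kips.
Governing: min(169.8, 123.5, 37.2) = 37.2 kips → gross-section yield.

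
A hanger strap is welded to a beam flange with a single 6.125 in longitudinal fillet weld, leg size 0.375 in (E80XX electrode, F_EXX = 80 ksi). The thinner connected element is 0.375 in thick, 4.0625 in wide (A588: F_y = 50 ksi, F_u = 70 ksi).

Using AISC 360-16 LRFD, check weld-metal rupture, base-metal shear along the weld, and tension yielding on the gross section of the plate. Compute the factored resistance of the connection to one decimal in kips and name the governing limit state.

Weld metal: throat = 0.707×0.375 = 0.26513 in, L = 6.125 in. φR_n = 0.75 × 0.6 × 80 × 0.26513 × 6.125 = 58.5 kips.
Base metal shear (0.375 in plate): yield φR_n = 1.0×0.6×50×0.375×6.125 = 68.9 kips; rupture φR_n = 0.75×0.6×70×0.375×6.125 = 72.4 kips; take 68.9 kips (yield).
Tension yield (gross): A_g = 4.0625×0.375 = 1.5234 in². φR_n = 0.90 × 50 × 1.5234 = 68.6 kips.
Governing: min(58.5, 68.9, 68.6) = 58.5 kips → weld metal.

58.5 kips (weld metal governs)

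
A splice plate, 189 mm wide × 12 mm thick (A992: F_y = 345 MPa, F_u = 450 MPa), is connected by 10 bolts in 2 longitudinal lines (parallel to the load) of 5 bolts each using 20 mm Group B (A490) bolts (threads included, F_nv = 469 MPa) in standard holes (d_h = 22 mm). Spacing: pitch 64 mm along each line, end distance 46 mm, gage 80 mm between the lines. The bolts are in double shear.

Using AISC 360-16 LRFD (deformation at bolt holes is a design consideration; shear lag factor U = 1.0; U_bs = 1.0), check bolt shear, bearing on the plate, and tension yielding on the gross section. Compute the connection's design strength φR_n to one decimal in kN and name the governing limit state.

704.2 kN (gross-section yield governs)

Bolt shear: A_b = π(20)²/4 = 314.16 mm². φR_n = 0.75 × 469 × 314.16 × 10 × 2 = 2210.1 kN.
Bearing (12 mm plate, F_u = 450 MPa): end bolts L_c = 46 − 22/2 = 35, R_n = min(1.2×35×12×450, 2.4×20×12×450) = 226.8 kN/bolt; interior L_c = 64 − 22 = 42, R_n = 259.2 kN/bolt. φR_n = 0.75 × (2×226.8 + 8×259.2) = 1895.4 kN.
Tension yield (gross): A_g = 189×12 = 2268 mm². φR_n = 0.90 × 345 × 2268 = 704.2 kN.
Governing: min(2210.1, 1895.4, 704.2) = 704.2 kN → gross-section yield.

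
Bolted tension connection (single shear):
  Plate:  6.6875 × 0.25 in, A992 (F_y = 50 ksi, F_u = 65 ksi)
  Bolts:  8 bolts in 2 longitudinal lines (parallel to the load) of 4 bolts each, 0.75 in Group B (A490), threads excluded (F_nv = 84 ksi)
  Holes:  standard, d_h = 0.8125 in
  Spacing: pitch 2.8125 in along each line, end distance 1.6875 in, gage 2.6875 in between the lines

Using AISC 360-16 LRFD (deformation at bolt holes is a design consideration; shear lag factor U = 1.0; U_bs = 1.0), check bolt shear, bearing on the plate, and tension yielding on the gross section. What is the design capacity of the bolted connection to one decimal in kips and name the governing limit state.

Bolt shear: A_b = π(0.75)²/4 = 0.44179 in². φR_n = 0.75 × 84 × 0.44179 × 8 × 1 = 222.7 kips.
Bearing (0.25 in plate, F_u = 65 ksi): end bolts L_c = 1.6875 − 0.8125/2 = 1.28125, R_n = min(1.2×1.28125×0.25×65, 2.4×0.75×0.25×65) = 24.984 kips/bolt; interior L_c = 2.8125 − 0.8125 = 2, R_n = 29.25 kips/bolt. φR_n = 0.75 × (2×24.984 + 6×29.25) = 169.1 kips.
Tension yield (gross): A_g = 6.6875×0.25 = 1.6719 in². φR_n = 0.90 × 50 × 1.6719 = 75.2 kips.
Governing: min(222.7, 169.1, 75.2) = 75.2 kips → gross-section yield.

75.2 kips (gross-section yield governs)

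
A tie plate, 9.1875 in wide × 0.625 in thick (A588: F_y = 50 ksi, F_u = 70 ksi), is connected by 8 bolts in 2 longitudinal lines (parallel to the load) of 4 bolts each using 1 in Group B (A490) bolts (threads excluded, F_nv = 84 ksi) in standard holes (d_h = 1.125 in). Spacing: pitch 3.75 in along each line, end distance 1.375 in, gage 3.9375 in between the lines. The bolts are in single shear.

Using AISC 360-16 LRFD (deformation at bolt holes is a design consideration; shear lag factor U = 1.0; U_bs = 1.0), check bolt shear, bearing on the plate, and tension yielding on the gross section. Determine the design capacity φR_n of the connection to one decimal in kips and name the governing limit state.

258.4 kips (gross-section yield governs)

Bolt shear: A_b = π(1)²/4 = 0.7854 in². φR_n = 0.75 × 84 × 0.7854 × 8 × 1 = 395.8 kips.
Bearing (0.625 in plate, F_u = 70 ksi): end bolts L_c = 1.375 − 1.125/2 = 0.8125, R_n = min(1.2×0.8125×0.625×70, 2.4×1×0.625×70) = 42.656 kips/bolt; interior L_c = 3.75 − 1.125 = 2.625, R_n = 105 kips/bolt. φR_n = 0.75 × (2×42.656 + 6×105) = 536.5 kips.
Tension yield (gross): A_g = 9.1875×0.625 = 5.7422 in². φR_n = 0.90 × 50 × 5.7422 = 258.4 kips.
Governing: min(395.8, 536.5, 258.4) = 258.4 kips → gross-section yield.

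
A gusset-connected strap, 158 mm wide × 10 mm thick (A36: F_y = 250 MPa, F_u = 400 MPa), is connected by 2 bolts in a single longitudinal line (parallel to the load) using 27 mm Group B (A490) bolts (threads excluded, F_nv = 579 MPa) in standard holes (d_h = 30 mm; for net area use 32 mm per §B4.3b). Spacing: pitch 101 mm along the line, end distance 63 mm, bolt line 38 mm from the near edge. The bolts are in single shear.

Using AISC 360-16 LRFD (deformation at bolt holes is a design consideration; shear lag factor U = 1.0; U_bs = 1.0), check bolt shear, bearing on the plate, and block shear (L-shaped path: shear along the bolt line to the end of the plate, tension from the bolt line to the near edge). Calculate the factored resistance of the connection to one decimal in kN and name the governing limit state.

Bolt shear: A_b = π(27)²/4 = 572.56 mm². φR_n = 0.75 × 579 × 572.56 × 2 × 1 = 497.3 kN.
Bearing (10 mm plate, F_u = 400 MPa): end bolts L_c = 63 − 30/2 = 48, R_n = min(1.2×48×10×400, 2.4×27×10×400) = 230.4 kN/bolt; interior L_c = 101 − 30 = 71, R_n = 259.2 kN/bolt. φR_n = 0.75 × (1×230.4 + 1×259.2) = 367.2 kN.
Block shear: shear path 1×[63+1×101] = 1×164 mm, A_gv = 1640, A_nv = 1×(164 − 1.5×32)×10 = 1160 mm²; tension to near edge: (38 − 0.5×32)×10 = 220 mm². R_n = min(0.6×400×1160, 0.6×250×1640) + 1.0×400×220 = min(278.4, 246) + 88 = 334 kN. φR_n = 0.75 × 334 = 250.5 kN.
Governing: min(497.3, 367.2, 250.5) = 250.5 kN → block shear.

250.5 kN (block shear governs)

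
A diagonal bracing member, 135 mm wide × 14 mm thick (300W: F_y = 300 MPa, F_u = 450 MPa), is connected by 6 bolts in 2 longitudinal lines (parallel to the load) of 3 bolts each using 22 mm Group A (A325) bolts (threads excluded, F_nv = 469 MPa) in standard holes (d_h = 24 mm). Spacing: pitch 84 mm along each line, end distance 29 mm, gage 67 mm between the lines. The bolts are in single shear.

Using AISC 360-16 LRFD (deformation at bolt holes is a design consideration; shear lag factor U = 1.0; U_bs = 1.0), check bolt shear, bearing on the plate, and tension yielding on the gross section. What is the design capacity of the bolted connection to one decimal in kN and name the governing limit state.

510.3 kN (gross-section yield governs)

Bolt shear: A_b = π(22)²/4 = 380.13 mm². φR_n = 0.75 × 469 × 380.13 × 6 × 1 = 802.3 kN.
Bearing (14 mm plate, F_u = 450 MPa): end bolts L_c = 29 − 24/2 = 17, R_n = min(1.2×17×14×450, 2.4×22×14×450) = 128.52 kN/bolt; interior L_c = 84 − 24 = 60, R_n = 332.64 kN/bolt. φR_n = 0.75 × (2×128.52 + 4×332.64) = 1190.7 kN.
Tension yield (gross): A_g = 135×14 = 1890 mm². φR_n = 0.90 × 300 × 1890 = 510.3 kN.
Governing: min(802.3, 1190.7, 510.3) = 510.3 kN → gross-section yield.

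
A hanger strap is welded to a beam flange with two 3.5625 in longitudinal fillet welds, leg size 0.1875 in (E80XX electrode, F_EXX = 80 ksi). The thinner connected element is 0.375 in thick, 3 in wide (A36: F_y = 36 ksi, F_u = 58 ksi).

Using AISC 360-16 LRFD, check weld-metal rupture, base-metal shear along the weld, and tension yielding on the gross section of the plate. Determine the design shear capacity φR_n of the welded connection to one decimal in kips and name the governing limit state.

Weld metal: throat = 0.707×0.1875 = 0.13256 in, L = 2×3.5625 = 7.125 in. φR_n = 0.75 × 0.6 × 80 × 0.13256 × 7.125 = 34.0 kips.
Base metal shear (0.375 in plate): yield φR_n = 1.0×0.6×36×0.375×7.125 = 57.7 kips; rupture φR_n = 0.75×0.6×58×0.375×7.125 = 69.7 kips; take 57.7 kips (yield).
Tension yield (gross): A_g = 3×0.375 = 1.125 in². φR_n = 0.90 × 36 × 1.125 = 36.5 kips.
Governing: min(34.0, 57.7, 36.5) = 34.0 kips → weld metal.

34.0 kips (weld metal governs)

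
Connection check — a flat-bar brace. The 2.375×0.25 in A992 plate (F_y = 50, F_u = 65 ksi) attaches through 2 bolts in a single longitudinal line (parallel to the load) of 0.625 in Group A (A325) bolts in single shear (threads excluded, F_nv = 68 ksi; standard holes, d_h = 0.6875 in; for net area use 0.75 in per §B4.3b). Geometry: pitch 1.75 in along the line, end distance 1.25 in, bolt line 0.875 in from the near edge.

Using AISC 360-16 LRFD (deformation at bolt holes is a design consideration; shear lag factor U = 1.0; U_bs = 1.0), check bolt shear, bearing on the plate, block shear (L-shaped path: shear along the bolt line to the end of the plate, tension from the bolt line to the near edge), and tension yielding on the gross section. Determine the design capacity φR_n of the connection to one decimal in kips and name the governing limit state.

19.8 kips (block shear governs)

Bolt shear: A_b = π(0.625)²/4 = 0.3068 in². φR_n = 0.75 × 68 × 0.3068 × 2 × 1 = 31.3 kips.
Bearing (0.25 in plate, F_u = 65 ksi): end bolts L_c = 1.25 − 0.6875/2 = 0.90625, R_n = min(1.2×0.90625×0.25×65, 2.4×0.625×0.25×65) = 17.672 kips/bolt; interior L_c = 1.75 − 0.6875 = 1.0625, R_n = 20.719 kips/bolt. φR_n = 0.75 × (1×17.672 + 1×20.719) = 28.8 kips.
Block shear: shear path 1×[1.25+1×1.75] = 1×3 in, A_gv = 0.75, A_nv = 1×(3 − 1.5×0.75)×0.25 = 0.46875 in²; tension to near edge: (0.875 − 0.5×0.75)×0.25 = 0.125 in². R_n = min(0.6×65×0.46875, 0.6×50×0.75) + 1.0×65×0.125 = min(18.281, 22.5) + 8.125 = 26.406 kips. φR_n = 0.75 × 26.406 = 19.8 kips.
Tension yield (gross): A_g = 2.375×0.25 = 0.59375 in². φR_n = 0.90 × 50 × 0.59375 = 26.7 kips.
Governing: min(31.3, 28.8, 19.8, 26.7) = 19.8 kips → block shear.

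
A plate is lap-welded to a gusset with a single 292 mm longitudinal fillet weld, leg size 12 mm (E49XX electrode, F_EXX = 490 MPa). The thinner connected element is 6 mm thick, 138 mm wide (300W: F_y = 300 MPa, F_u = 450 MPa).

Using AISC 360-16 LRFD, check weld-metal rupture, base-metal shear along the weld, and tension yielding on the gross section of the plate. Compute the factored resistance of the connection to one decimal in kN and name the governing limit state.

223.6 kN (gross-section yield governs)

Weld metal: throat = 0.707×12 = 8.484 mm, L = 292 mm. φR_n = 0.75 × 0.6 × 490 × 8.484 × 292 = 546.3 kN.
Base metal shear (6 mm plate): yield φR_n = 1.0×0.6×300×6×292 = 315.4 kN; rupture φR_n = 0.75×0.6×450×6×292 = 354.8 kN; take 315.4 kN (yield).
Tension yield (gross): A_g = 138×6 = 828 mm². φR_n = 0.90 × 300 × 828 = 223.6 kN.
Governing: min(546.3, 315.4, 223.6) = 223.6 kN → gross-section yield.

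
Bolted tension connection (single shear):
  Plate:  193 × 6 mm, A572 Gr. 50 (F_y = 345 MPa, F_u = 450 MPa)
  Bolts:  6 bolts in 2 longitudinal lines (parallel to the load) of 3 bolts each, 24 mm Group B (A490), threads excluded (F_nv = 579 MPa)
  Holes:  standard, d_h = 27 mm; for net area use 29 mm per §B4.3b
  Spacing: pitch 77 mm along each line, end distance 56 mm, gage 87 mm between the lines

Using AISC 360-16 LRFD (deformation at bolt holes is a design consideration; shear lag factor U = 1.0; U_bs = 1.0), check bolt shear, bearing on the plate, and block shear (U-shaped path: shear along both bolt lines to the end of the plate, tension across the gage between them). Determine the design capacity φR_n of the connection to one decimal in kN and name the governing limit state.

451.6 kN (block shear governs)

Bolt shear: A_b = π(24)²/4 = 452.39 mm². φR_n = 0.75 × 579 × 452.39 × 6 × 1 = 1178.7 kN.
Bearing (6 mm plate, F_u = 450 MPa): end bolts L_c = 56 − 27/2 = 42.5, R_n = min(1.2×42.5×6×450, 2.4×24×6×450) = 137.7 kN/bolt; interior L_c = 77 − 27 = 50, R_n = 155.52 kN/bolt. φR_n = 0.75 × (2×137.7 + 4×155.52) = 673.1 kN.
Block shear: shear path 2×[56+2×77] = 2×210 mm, A_gv = 2520, A_nv = 2×(210 − 2.5×29)×6 = 1650 mm²; tension across gage: (87 − 1×29)×6 = 348 mm². R_n = min(0.6×450×1650, 0.6×345×2520) + 1.0×450×348 = min(445.5, 521.64) + 156.6 = 602.1 kN. φR_n = 0.75 × 602.1 = 451.6 kN.
Governing: min(1178.7, 673.1, 451.6) = 451.6 kN → block shear.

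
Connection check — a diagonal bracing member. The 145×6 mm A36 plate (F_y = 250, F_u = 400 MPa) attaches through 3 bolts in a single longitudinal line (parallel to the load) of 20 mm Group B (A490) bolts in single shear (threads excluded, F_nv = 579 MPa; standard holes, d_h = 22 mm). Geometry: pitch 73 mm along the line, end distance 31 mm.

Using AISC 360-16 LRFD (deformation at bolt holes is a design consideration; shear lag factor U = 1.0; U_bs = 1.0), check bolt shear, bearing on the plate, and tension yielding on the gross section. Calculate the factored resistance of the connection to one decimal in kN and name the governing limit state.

Bolt shear: A_b = π(20)²/4 = 314.16 mm². φR_n = 0.75 × 579 × 314.16 × 3 × 1 = 409.3 kN.
Bearing (6 mm plate, F_u = 400 MPa): end bolts L_c = 31 − 22/2 = 20, R_n = min(1.2×20×6×400, 2.4×20×6×400) = 57.6 kN/bolt; interior L_c = 73 − 22 = 51, R_n = 115.2 kN/bolt. φR_n = 0.75 × (1×57.6 + 2×115.2) = 216.0 kN.
Tension yield (gross): A_g = 145×6 = 870 mm². φR_n = 0.90 × 250 × 870 = 195.8 kN.
Governing: min(409.3, 216.0, 195.8) = 195.8 kN → gross-section yield.

195.8 kN (gross-section yield governs)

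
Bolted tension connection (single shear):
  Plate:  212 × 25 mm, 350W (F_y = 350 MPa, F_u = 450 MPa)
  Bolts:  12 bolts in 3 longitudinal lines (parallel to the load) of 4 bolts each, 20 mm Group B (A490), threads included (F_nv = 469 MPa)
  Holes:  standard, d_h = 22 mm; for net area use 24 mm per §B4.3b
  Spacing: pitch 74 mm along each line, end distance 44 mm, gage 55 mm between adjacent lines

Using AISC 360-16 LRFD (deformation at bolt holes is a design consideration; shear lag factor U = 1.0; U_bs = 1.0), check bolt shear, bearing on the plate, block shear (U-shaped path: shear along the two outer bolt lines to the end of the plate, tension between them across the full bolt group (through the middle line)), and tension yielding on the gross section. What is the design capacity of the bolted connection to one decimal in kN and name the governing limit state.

Bolt shear: A_b = π(20)²/4 = 314.16 mm². φR_n = 0.75 × 469 × 314.16 × 12 × 1 = 1326.1 kN.
Bearing (25 mm plate, F_u = 450 MPa): end bolts L_c = 44 − 22/2 = 33, R_n = min(1.2×33×25×450, 2.4×20×25×450) = 445.5 kN/bolt; interior L_c = 74 − 22 = 52, R_n = 540 kN/bolt. φR_n = 0.75 × (3×445.5 + 9×540) = 4647.4 kN.
Block shear: shear path 2×[44+3×74] = 2×266 mm, A_gv = 13300, A_nv = 2×(266 − 3.5×24)×25 = 9100 mm²; tension across gage: (110 − 2×24)×25 = 1550 mm². R_n = min(0.6×450×9100, 0.6×350×13300) + 1.0×450×1550 = min(2457, 2793) + 697.5 = 3154.5 kN. φR_n = 0.75 × 3154.5 = 2365.9 kN.
Tension yield (gross): A_g = 212×25 = 5300 mm². φR_n = 0.90 × 350 × 5300 = 1669.5 kN.
Governing: min(1326.1, 4647.4, 2365.9, 1669.5) = 1326.1 kN → bolt shear.

1326.1 kN (bolt shear governs)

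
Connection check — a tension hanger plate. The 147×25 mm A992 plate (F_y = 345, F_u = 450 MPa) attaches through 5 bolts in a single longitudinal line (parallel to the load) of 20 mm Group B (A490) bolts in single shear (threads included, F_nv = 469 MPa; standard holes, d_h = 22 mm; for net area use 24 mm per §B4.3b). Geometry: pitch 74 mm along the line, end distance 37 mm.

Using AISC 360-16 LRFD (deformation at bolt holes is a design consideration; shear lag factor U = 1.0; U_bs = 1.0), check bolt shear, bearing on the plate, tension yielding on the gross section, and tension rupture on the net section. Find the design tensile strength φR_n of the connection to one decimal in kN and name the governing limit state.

Bolt shear: A_b = π(20)²/4 = 314.16 mm². φR_n = 0.75 × 469 × 314.16 × 5 × 1 = 552.5 kN.
Bearing (25 mm plate, F_u = 450 MPa): end bolts L_c = 37 − 22/2 = 26, R_n = min(1.2×26×25×450, 2.4×20×25×450) = 351 kN/bolt; interior L_c = 74 − 22 = 52, R_n = 540 kN/bolt. φR_n = 0.75 × (1×351 + 4×540) = 1883.3 kN.
Tension yield (gross): A_g = 147×25 = 3675 mm². φR_n = 0.90 × 345 × 3675 = 1141.1 kN.
Tension rupture (net): A_n = (147 − 1×24)×25 = 3075 mm² (U = 1.0, A_e = A_n). φR_n = 0.75 × 450 × 3075 = 1037.8 kN.
Governing: min(552.5, 1883.3, 1141.1, 1037.8) = 552.5 kN → bolt shear.

552.5 kN (bolt shear governs)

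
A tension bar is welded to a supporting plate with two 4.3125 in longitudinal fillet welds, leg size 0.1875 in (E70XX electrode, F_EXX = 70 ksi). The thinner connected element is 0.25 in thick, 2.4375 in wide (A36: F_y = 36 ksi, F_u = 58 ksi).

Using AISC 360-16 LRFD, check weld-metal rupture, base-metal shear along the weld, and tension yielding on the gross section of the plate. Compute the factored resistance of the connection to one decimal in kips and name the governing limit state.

19.7 kips (gross-section yield governs)

Weld metal: throat = 0.707×0.1875 = 0.13256 in, L = 2×4.3125 = 8.625 in. φR_n = 0.75 × 0.6 × 70 × 0.13256 × 8.625 = 36.0 kips.
Base metal shear (0.25 in plate): yield φR_n = 1.0×0.6×36×0.25×8.625 = 46.6 kips; rupture φR_n = 0.75×0.6×58×0.25×8.625 = 56.3 kips; take 46.6 kips (yield).
Tension yield (gross): A_g = 2.4375×0.25 = 0.60938 in². φR_n = 0.90 × 36 × 0.60938 = 19.7 kips.
Governing: min(36.0, 46.6, 19.7) = 19.7 kips → gross-section yield.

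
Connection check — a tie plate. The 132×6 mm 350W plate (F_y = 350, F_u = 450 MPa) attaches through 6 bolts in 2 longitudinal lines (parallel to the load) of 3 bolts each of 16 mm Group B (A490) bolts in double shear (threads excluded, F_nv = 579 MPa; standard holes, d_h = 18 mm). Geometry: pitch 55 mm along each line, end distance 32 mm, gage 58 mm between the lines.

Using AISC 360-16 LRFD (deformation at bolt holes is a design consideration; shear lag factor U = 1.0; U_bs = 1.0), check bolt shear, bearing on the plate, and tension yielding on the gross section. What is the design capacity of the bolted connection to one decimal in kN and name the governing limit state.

Bolt shear: A_b = π(16)²/4 = 201.06 mm². φR_n = 0.75 × 579 × 201.06 × 6 × 2 = 1047.7 kN.
Bearing (6 mm plate, F_u = 450 MPa): end bolts L_c = 32 − 18/2 = 23, R_n = min(1.2×23×6×450, 2.4×16×6×450) = 74.52 kN/bolt; interior L_c = 55 − 18 = 37, R_n = 103.68 kN/bolt. φR_n = 0.75 × (2×74.52 + 4×103.68) = 422.8 kN.
Tension yield (gross): A_g = 132×6 = 792 mm². φR_n = 0.90 × 350 × 792 = 249.5 kN.
Governing: min(1047.7, 422.8, 249.5) = 249.5 kN → gross-section yield.

249.5 kN (gross-section yield governs)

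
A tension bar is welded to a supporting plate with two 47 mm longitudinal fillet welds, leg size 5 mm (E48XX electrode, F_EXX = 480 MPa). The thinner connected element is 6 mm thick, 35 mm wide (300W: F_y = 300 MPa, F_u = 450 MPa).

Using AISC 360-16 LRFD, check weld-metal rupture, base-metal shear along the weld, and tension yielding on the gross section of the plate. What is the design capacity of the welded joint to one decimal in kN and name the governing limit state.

Weld metal: throat = 0.707×5 = 3.535 mm, L = 2×47 = 94 mm. φR_n = 0.75 × 0.6 × 480 × 3.535 × 94 = 71.8 kN.
Base metal shear (6 mm plate): yield φR_n = 1.0×0.6×300×6×94 = 101.5 kN; rupture φR_n = 0.75×0.6×450×6×94 = 114.2 kN; take 101.5 kN (yield).
Tension yield (gross): A_g = 35×6 = 210 mm². φR_n = 0.90 × 300 × 210 = 56.7 kN.
Governing: min(71.8, 101.5, 56.7) = 56.7 kN → gross-section yield.

56.7 kN (gross-section yield governs)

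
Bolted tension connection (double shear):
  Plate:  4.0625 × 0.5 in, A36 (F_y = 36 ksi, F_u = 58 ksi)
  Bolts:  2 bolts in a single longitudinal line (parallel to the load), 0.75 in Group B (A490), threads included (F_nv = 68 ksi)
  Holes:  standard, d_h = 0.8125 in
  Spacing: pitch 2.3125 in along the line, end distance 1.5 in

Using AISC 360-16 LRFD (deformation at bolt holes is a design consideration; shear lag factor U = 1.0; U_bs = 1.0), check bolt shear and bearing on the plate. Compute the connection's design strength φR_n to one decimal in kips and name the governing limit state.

67.7 kips (bearing governs)

Bolt shear: A_b = π(0.75)²/4 = 0.44179 in². φR_n = 0.75 × 68 × 0.44179 × 2 × 2 = 90.1 kips.
Bearing (0.5 in plate, F_u = 58 ksi): end bolts L_c = 1.5 − 0.8125/2 = 1.09375, R_n = min(1.2×1.09375×0.5×58, 2.4×0.75×0.5×58) = 38.063 kips/bolt; interior L_c = 2.3125 − 0.8125 = 1.5, R_n = 52.2 kips/bolt. φR_n = 0.75 × (1×38.063 + 1×52.2) = 67.7 kips.
Governing: min(90.1, 67.7) = 67.7 kips → bearing.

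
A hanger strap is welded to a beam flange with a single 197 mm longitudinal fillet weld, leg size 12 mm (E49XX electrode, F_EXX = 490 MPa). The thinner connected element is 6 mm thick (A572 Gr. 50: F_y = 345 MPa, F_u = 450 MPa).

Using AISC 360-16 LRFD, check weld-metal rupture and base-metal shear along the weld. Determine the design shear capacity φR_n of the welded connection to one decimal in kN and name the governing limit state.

239.4 kN (base-metal shear governs)

Weld metal: throat = 0.707×12 = 8.484 mm, L = 197 mm. φR_n = 0.75 × 0.6 × 490 × 8.484 × 197 = 368.5 kN.
Base metal shear (6 mm plate): yield φR_n = 1.0×0.6×345×6×197 = 244.7 kN; rupture φR_n = 0.75×0.6×450×6×197 = 239.4 kN; take 239.4 kN (rupture).
Governing: min(368.5, 239.4) = 239.4 kN → base-metal shear.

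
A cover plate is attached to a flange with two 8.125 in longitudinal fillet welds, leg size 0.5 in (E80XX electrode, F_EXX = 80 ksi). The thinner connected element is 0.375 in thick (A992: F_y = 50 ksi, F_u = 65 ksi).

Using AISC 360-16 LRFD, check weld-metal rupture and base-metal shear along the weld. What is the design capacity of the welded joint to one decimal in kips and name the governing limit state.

178.2 kips (base-metal shear governs)

Weld metal: throat = 0.707×0.5 = 0.3535 in, L = 2×8.125 = 16.25 in. φR_n = 0.75 × 0.6 × 80 × 0.3535 × 16.25 = 206.8 kips.
Base metal shear (0.375 in plate): yield φR_n = 1.0×0.6×50×0.375×16.25 = 182.8 kips; rupture φR_n = 0.75×0.6×65×0.375×16.25 = 178.2 kips; take 178.2 kips (rupture).
Governing: min(206.8, 178.2) = 178.2 kips → base-metal shear.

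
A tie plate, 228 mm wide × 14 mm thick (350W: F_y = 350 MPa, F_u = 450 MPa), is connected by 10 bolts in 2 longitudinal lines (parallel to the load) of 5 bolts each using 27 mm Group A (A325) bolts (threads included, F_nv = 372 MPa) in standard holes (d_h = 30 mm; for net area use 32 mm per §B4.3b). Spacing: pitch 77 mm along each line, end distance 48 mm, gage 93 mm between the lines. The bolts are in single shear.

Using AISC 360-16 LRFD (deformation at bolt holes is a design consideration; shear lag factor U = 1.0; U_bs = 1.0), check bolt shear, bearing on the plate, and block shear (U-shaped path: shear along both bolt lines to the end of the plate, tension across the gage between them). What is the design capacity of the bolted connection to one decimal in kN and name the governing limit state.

1490.3 kN (block shear governs)

Bolt shear: A_b = π(27)²/4 = 572.56 mm². φR_n = 0.75 × 372 × 572.56 × 10 × 1 = 1597.4 kN.
Bearing (14 mm plate, F_u = 450 MPa): end bolts L_c = 48 − 30/2 = 33, R_n = min(1.2×33×14×450, 2.4×27×14×450) = 249.48 kN/bolt; interior L_c = 77 − 30 = 47, R_n = 355.32 kN/bolt. φR_n = 0.75 × (2×249.48 + 8×355.32) = 2506.1 kN.
Block shear: shear path 2×[48+4×77] = 2×356 mm, A_gv = 9968, A_nv = 2×(356 − 4.5×32)×14 = 5936 mm²; tension across gage: (93 − 1×32)×14 = 854 mm². R_n = min(0.6×450×5936, 0.6×350×9968) + 1.0×450×854 = min(1602.7, 2093.3) + 384.3 = 1987 kN. φR_n = 0.75 × 1987 = 1490.3 kN.
Governing: min(1597.4, 2506.1, 1490.3) = 1490.3 kN → block shear.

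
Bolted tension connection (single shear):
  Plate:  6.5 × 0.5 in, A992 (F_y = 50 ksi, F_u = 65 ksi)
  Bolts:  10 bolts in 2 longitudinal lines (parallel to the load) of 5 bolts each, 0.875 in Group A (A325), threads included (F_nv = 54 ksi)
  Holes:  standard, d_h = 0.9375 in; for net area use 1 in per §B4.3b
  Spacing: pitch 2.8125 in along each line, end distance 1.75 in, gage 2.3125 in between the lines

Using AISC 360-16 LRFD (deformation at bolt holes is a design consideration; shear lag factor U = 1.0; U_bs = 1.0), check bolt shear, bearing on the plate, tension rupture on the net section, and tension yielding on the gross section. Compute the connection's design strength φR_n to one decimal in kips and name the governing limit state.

109.7 kips (net-section rupture governs)

Bolt shear: A_b = π(0.875)²/4 = 0.60132 in². φR_n = 0.75 × 54 × 0.60132 × 10 × 1 = 243.5 kips.
Bearing (0.5 in plate, F_u = 65 ksi): end bolts L_c = 1.75 − 0.9375/2 = 1.28125, R_n = min(1.2×1.28125×0.5×65, 2.4×0.875×0.5×65) = 49.969 kips/bolt; interior L_c = 2.8125 − 0.9375 = 1.875, R_n = 68.25 kips/bolt. φR_n = 0.75 × (2×49.969 + 8×68.25) = 484.5 kips.
Tension rupture (net): A_n = (6.5 − 2×1)×0.5 = 2.25 in² (U = 1.0, A_e = A_n). φR_n = 0.75 × 65 × 2.25 = 109.7 kips.
Tension yield (gross): A_g = 6.5×0.5 = 3.25 in². φR_n = 0.90 × 50 × 3.25 = 146.3 kips.
Governing: min(243.5, 484.5, 109.7, 146.3) = 109.7 kips → net-section rupture.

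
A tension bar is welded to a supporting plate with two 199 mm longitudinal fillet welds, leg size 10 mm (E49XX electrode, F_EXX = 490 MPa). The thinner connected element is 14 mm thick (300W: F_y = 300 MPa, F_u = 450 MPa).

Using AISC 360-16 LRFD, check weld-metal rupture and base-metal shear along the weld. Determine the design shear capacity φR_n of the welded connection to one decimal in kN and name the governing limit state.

Weld metal: throat = 0.707×10 = 7.07 mm, L = 2×199 = 398 mm. φR_n = 0.75 × 0.6 × 490 × 7.07 × 398 = 620.5 kN.
Base metal shear (14 mm plate): yield φR_n = 1.0×0.6×300×14×398 = 1003.0 kN; rupture φR_n = 0.75×0.6×450×14×398 = 1128.3 kN; take 1003.0 kN (yield).
Governing: min(620.5, 1003.0) = 620.5 kN → weld metal.

620.5 kN (weld metal governs)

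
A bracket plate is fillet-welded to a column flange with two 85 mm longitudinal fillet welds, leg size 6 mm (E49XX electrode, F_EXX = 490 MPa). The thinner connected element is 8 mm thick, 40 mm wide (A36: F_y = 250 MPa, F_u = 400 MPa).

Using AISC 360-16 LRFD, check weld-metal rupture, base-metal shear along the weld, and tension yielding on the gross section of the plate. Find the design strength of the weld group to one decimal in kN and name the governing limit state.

72.0 kN (gross-section yield governs)

Weld metal: throat = 0.707×6 = 4.242 mm, L = 2×85 = 170 mm. φR_n = 0.75 × 0.6 × 490 × 4.242 × 170 = 159.0 kN.
Base metal shear (8 mm plate): yield φR_n = 1.0×0.6×250×8×170 = 204.0 kN; rupture φR_n = 0.75×0.6×400×8×170 = 244.8 kN; take 204.0 kN (yield).
Tension yield (gross): A_g = 40×8 = 320 mm². φR_n = 0.90 × 250 × 320 = 72.0 kN.
Governing: min(159.0, 204.0, 72.0) = 72.0 kN → gross-section yield.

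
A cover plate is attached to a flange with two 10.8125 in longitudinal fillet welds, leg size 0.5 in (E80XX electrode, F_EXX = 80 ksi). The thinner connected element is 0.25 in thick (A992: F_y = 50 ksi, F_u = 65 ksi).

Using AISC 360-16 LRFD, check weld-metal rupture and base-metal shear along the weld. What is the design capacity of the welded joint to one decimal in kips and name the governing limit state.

158.1 kips (base-metal shear governs)

Weld metal: throat = 0.707×0.5 = 0.3535 in, L = 2×10.8125 = 21.625 in. φR_n = 0.75 × 0.6 × 80 × 0.3535 × 21.625 = 275.2 kips.
Base metal shear (0.25 in plate): yield φR_n = 1.0×0.6×50×0.25×21.625 = 162.2 kips; rupture φR_n = 0.75×0.6×65×0.25×21.625 = 158.1 kips; take 158.1 kips (rupture).
Governing: min(275.2, 158.1) = 158.1 kips → base-metal shear.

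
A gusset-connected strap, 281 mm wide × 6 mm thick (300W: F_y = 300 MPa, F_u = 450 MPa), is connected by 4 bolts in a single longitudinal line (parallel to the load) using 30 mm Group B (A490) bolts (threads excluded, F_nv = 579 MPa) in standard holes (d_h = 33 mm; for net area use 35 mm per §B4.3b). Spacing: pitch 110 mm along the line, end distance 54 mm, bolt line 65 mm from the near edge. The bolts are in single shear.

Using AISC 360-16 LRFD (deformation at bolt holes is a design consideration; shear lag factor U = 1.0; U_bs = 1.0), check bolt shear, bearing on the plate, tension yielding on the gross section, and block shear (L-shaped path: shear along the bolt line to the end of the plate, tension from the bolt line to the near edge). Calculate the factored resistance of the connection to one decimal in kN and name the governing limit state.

407.2 kN (block shear governs)

Bolt shear: A_b = π(30)²/4 = 706.86 mm². φR_n = 0.75 × 579 × 706.86 × 4 × 1 = 1227.8 kN.
Bearing (6 mm plate, F_u = 450 MPa): end bolts L_c = 54 − 33/2 = 37.5, R_n = min(1.2×37.5×6×450, 2.4×30×6×450) = 121.5 kN/bolt; interior L_c = 110 − 33 = 77, R_n = 194.4 kN/bolt. φR_n = 0.75 × (1×121.5 + 3×194.4) = 528.5 kN.
Tension yield (gross): A_g = 281×6 = 1686 mm². φR_n = 0.90 × 300 × 1686 = 455.2 kN.
Block shear: shear path 1×[54+3×110] = 1×384 mm, A_gv = 2304, A_nv = 1×(384 − 3.5×35)×6 = 1569 mm²; tension to near edge: (65 − 0.5×35)×6 = 285 mm². R_n = min(0.6×450×1569, 0.6×300×2304) + 1.0×450×285 = min(423.63, 414.72) + 128.25 = 542.97 kN. φR_n = 0.75 × 542.97 = 407.2 kN.
Governing: min(1227.8, 528.5, 455.2, 407.2) = 407.2 kN → block shear.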